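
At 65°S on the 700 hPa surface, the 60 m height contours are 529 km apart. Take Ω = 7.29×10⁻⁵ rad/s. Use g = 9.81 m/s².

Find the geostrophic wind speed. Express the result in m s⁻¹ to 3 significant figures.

8.42 m s⁻¹

Coriolis parameter at 65°S:
f = 2Ω sin φ = 2 × 7.29×10⁻⁵ × sin 65° = 1.32×10⁻⁴ s⁻¹
Height gradient: |∂Z/∂n| = 60 m / 529000 m = 1.13×10⁻⁴
On a pressure surface, geostrophic balance gives V_g = (g/f)|∂Z/∂n|:
V_g = 9.81 × 1.13×10⁻⁴ / 1.32×10⁻⁴ = 8.42 m/s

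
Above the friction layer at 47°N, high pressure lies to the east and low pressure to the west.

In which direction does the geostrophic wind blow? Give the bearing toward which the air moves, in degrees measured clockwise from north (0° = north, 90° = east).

The pressure-gradient force points toward the west (bearing 270°).
Geostrophic balance: in the Northern Hemisphere the Coriolis force deflects motion to the right, so the geostrophic wind blows 90° to the right of the pressure-gradient force (low pressure on the left).
Rotating 270° by 90° clockwise gives 000° — the wind blows toward the north.

000°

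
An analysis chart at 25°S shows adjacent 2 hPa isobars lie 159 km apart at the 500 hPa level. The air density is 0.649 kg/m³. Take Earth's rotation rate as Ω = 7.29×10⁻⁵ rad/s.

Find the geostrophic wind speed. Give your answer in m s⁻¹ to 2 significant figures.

Coriolis parameter at 25°S:
f = 2Ω sin φ = 2 × 7.29×10⁻⁵ × sin 25° = 6.16×10⁻⁵ s⁻¹
Pressure gradient: |∂P/∂n| = 200 Pa / 159000 m = 1.26×10⁻³ Pa/m
Geostrophic balance (pressure-gradient force = Coriolis force):
V_g = (1/(fρ)) |∂P/∂n| = 1.26×10⁻³ / (6.16×10⁻⁵ × 0.649) = 31.5 m/s

31 m s⁻¹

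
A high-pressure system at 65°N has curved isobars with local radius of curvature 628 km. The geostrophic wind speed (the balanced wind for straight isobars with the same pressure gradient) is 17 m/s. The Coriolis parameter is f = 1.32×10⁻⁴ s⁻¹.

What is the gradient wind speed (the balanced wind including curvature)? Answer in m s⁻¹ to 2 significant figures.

Around a high, pressure-gradient force acts outward with centrifugal, so Coriolis balances both:
fV = (1/ρ)|∂P/∂n| + V²/R  →  V² − fR·V + fR·V_g = 0
With fR = 1.32×10⁻⁴ × 628×10³ m = 82.9 m/s:
V = [fR − √((fR)² − 4 fR V_g)]/2 = [82.9 − √(82.9² − 4×82.9×17)]/2 = 23.9 m/s
Supergeostrophic (V > V_g = 17 m/s), as expected around a high.

24 m s⁻¹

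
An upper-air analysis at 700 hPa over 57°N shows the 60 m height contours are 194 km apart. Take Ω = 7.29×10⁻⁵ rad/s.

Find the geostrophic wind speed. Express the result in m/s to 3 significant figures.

Coriolis parameter at 57°N:
f = 2Ω sin φ = 2 × 7.29×10⁻⁵ × sin 57° = 1.22×10⁻⁴ s⁻¹
Height gradient: |∂Z/∂n| = 60 m / 194000 m = 3.09×10⁻⁴
On a pressure surface, geostrophic balance gives V_g = (g/f)|∂Z/∂n|:
V_g = 9.81 × 3.09×10⁻⁴ / 1.22×10⁻⁴ = 24.8 m/s

24.8 m/s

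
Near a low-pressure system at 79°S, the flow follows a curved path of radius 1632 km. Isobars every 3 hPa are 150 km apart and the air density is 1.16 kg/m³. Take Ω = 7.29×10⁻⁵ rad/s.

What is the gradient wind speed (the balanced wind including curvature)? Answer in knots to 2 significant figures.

Coriolis parameter at 79°S:
f = 2Ω sin φ = 2 × 7.29×10⁻⁵ × sin 79° = 1.43×10⁻⁴ s⁻¹
Pressure gradient: |∂P/∂n| = 300 Pa / 150000 m = 2.00×10⁻³ Pa/m
Geostrophic speed: V_g = |∂P/∂n|/(fρ) = 2.00×10⁻³/(1.43×10⁻⁴ × 1.16) = 12.0 m/s
Around a low, centrifugal force acts outward with Coriolis, so pressure-gradient force balances both:
(1/ρ)|∂P/∂n| = fV + V²/R  →  V² + fR·V − fR·V_g = 0
With fR = 1.43×10⁻⁴ × 1632×10³ m = 234 m/s:
V = [−fR + √((fR)² + 4 fR V_g)]/2 = [−234 + √(234² + 4×234×12)]/2 = 11.5 m/s
Subgeostrophic (V < V_g = 12 m/s), as expected around a low.
Converting: 11.5 m/s × 1.944 = 22 knots

22 knots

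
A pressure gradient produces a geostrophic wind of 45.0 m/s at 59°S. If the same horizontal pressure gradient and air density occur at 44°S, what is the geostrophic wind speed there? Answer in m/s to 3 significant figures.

55.5 m/s

With the same pressure gradient and density, V_g ∝ 1/f ∝ 1/sin φ.
V₂ = V₁ · sin φ₁ / sin φ₂ = 45.0 × sin 59° / sin 44°
V₂ = 45.0 × 0.8572/0.6947 = 55.5 m/s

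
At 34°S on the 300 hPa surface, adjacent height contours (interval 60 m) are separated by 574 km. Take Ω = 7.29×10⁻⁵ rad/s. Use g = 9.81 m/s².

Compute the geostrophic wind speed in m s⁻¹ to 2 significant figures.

Coriolis parameter at 34°S:
f = 2Ω sin φ = 2 × 7.29×10⁻⁵ × sin 34° = 8.15×10⁻⁵ s⁻¹
Height gradient: |∂Z/∂n| = 60 m / 574000 m = 1.05×10⁻⁴
On a pressure surface, geostrophic balance gives V_g = (g/f)|∂Z/∂n|:
V_g = 9.81 × 1.05×10⁻⁴ / 8.15×10⁻⁵ = 12.6 m/s

13 m s⁻¹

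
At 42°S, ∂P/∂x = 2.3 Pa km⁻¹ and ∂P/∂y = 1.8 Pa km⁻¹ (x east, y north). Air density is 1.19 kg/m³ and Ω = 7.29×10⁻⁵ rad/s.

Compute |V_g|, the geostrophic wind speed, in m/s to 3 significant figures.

25.2 m/s

Coriolis parameter at 42°S:
f = 2Ω sin φ = 2 × 7.29×10⁻⁵ × sin 42° = 9.76×10⁻⁵ s⁻¹
In the Southern Hemisphere f is negative: f = −9.76×10⁻⁵ s⁻¹.
Component geostrophic relations (x east, y north):
u_g = −(1/(fρ)) ∂P/∂y,  v_g = (1/(fρ)) ∂P/∂x
u_g = −(1.8×10⁻³)/(−9.76×10⁻⁵ × 1.19) = 15.5 m/s;  v_g = (2.3×10⁻³)/(−9.76×10⁻⁵ × 1.19) = −19.8 m/s
|V_g| = √(u_g² + v_g²) = 25.2 m/s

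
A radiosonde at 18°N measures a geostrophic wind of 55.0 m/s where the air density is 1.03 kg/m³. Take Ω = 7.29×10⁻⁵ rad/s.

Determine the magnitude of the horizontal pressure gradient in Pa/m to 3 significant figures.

Coriolis parameter at 18°N:
f = 2Ω sin φ = 2 × 7.29×10⁻⁵ × sin 18° = 4.51×10⁻⁵ s⁻¹
Geostrophic balance rearranged: |∂P/∂n| = f ρ V_g
|∂P/∂n| = 4.51×10⁻⁵ × 1.03 × 55.0 = 2.55×10⁻³ Pa/m

2.55×10⁻³ Pa/m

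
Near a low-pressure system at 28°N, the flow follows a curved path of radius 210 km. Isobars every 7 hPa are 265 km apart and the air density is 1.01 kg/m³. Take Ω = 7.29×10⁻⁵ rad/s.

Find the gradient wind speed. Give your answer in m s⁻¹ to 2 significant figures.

17 m s⁻¹

Coriolis parameter at 28°N:
f = 2Ω sin φ = 2 × 7.29×10⁻⁵ × sin 28° = 6.84×10⁻⁵ s⁻¹
Pressure gradient: |∂P/∂n| = 700 Pa / 265000 m = 2.64×10⁻³ Pa/m
Geostrophic speed: V_g = |∂P/∂n|/(fρ) = 2.64×10⁻³/(6.84×10⁻⁵ × 1.01) = 38.2 m/s
Around a low, centrifugal force acts outward with Coriolis, so pressure-gradient force balances both:
(1/ρ)|∂P/∂n| = fV + V²/R  →  V² + fR·V − fR·V_g = 0
With fR = 6.84×10⁻⁵ × 210×10³ m = 14.4 m/s:
V = [−fR + √((fR)² + 4 fR V_g)]/2 = [−14.4 + √(14.4² + 4×14.4×38.2)]/2 = 17.3 m/s
Subgeostrophic (V < V_g = 38.2 m/s), as expected around a low.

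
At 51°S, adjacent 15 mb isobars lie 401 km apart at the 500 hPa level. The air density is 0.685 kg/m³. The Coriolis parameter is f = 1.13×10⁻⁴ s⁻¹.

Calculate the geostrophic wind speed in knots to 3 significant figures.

93.9 knots

Pressure gradient: |∂P/∂n| = 1500 Pa / 401000 m = 3.74×10⁻³ Pa/m
Geostrophic balance (pressure-gradient force = Coriolis force):
V_g = (1/(fρ)) |∂P/∂n| = 3.74×10⁻³ / (1.13×10⁻⁴ × 0.685) = 48.3 m/s
Converting: 48.3 m/s × 1.944 = 93.9 knots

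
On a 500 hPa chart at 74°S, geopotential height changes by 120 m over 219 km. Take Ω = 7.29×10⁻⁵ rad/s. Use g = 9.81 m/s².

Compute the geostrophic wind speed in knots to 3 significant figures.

Coriolis parameter at 74°S:
f = 2Ω sin φ = 2 × 7.29×10⁻⁵ × sin 74° = 1.40×10⁻⁴ s⁻¹
Height gradient: |∂Z/∂n| = 120 m / 219000 m = 5.48×10⁻⁴
On a pressure surface, geostrophic balance gives V_g = (g/f)|∂Z/∂n|:
V_g = 9.81 × 5.48×10⁻⁴ / 1.40×10⁻⁴ = 38.4 m/s
Converting: 38.4 m/s × 1.944 = 74.6 knots

74.6 knots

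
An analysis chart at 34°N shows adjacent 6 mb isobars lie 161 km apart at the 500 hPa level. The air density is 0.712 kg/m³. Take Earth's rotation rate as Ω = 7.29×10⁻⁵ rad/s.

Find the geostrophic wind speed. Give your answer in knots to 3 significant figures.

Coriolis parameter at 34°N:
f = 2Ω sin φ = 2 × 7.29×10⁻⁵ × sin 34° = 8.15×10⁻⁵ s⁻¹
Pressure gradient: |∂P/∂n| = 600 Pa / 161000 m = 3.73×10⁻³ Pa/m
Geostrophic balance (pressure-gradient force = Coriolis force):
V_g = (1/(fρ)) |∂P/∂n| = 3.73×10⁻³ / (8.15×10⁻⁵ × 0.712) = 64.2 m/s
Converting: 64.2 m/s × 1.944 = 125 knots

125 knots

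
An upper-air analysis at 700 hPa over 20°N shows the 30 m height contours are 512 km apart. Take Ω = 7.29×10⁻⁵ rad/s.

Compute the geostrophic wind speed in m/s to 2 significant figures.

12 m/s

Coriolis parameter at 20°N:
f = 2Ω sin φ = 2 × 7.29×10⁻⁵ × sin 20° = 4.99×10⁻⁵ s⁻¹
Height gradient: |∂Z/∂n| = 30 m / 512000 m = 5.86×10⁻⁵
On a pressure surface, geostrophic balance gives V_g = (g/f)|∂Z/∂n|:
V_g = 9.81 × 5.86×10⁻⁵ / 4.99×10⁻⁵ = 11.5 m/s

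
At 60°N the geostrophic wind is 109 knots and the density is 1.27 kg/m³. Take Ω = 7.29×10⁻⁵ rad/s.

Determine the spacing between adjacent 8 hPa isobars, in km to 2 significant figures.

89 km

Coriolis parameter at 60°N:
f = 2Ω sin φ = 2 × 7.29×10⁻⁵ × sin 60° = 1.26×10⁻⁴ s⁻¹
Wind speed in SI: 109 knots = 56.1 m/s
Geostrophic balance rearranged: |∂P/∂n| = f ρ V_g
|∂P/∂n| = 1.26×10⁻⁴ × 1.27 × 56.1 = 8.99×10⁻³ Pa/m
Isobar spacing: Δn = ΔP/|∂P/∂n| = 800 Pa / 8.99×10⁻³ Pa/m = 88968 m ≈ 89 km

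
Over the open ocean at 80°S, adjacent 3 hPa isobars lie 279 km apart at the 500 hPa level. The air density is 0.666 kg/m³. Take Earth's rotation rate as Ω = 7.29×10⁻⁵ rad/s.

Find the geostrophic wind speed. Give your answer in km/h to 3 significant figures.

Coriolis parameter at 80°S:
f = 2Ω sin φ = 2 × 7.29×10⁻⁵ × sin 80° = 1.44×10⁻⁴ s⁻¹
Pressure gradient: |∂P/∂n| = 300 Pa / 279000 m = 1.08×10⁻³ Pa/m
Geostrophic balance (pressure-gradient force = Coriolis force):
V_g = (1/(fρ)) |∂P/∂n| = 1.08×10⁻³ / (1.44×10⁻⁴ × 0.666) = 11.2 m/s
Converting: 11.2 m/s × 3.6 = 40.5 km/h

40.5 km/h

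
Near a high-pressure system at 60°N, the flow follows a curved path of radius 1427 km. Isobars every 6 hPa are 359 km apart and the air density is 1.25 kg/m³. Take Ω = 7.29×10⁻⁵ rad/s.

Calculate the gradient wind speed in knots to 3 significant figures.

Coriolis parameter at 60°N:
f = 2Ω sin φ = 2 × 7.29×10⁻⁵ × sin 60° = 1.26×10⁻⁴ s⁻¹
Pressure gradient: |∂P/∂n| = 600 Pa / 359000 m = 1.67×10⁻³ Pa/m
Geostrophic speed: V_g = |∂P/∂n|/(fρ) = 1.67×10⁻³/(1.26×10⁻⁴ × 1.25) = 10.6 m/s
Around a high, pressure-gradient force acts outward with centrifugal, so Coriolis balances both:
fV = (1/ρ)|∂P/∂n| + V²/R  →  V² − fR·V + fR·V_g = 0
With fR = 1.26×10⁻⁴ × 1427×10³ m = 180 m/s:
V = [fR − √((fR)² − 4 fR V_g)]/2 = [180 − √(180² − 4×180×10.6)]/2 = 11.3 m/s
Supergeostrophic (V > V_g = 10.6 m/s), as expected around a high.
Converting: 11.3 m/s × 1.944 = 22.0 knots

22.0 knots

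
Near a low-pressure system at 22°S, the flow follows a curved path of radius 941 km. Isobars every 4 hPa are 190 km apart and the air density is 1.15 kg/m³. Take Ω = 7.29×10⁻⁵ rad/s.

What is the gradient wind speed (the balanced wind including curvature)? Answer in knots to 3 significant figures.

44.9 knots

Coriolis parameter at 22°S:
f = 2Ω sin φ = 2 × 7.29×10⁻⁵ × sin 22° = 5.46×10⁻⁵ s⁻¹
Pressure gradient: |∂P/∂n| = 400 Pa / 190000 m = 2.11×10⁻³ Pa/m
Geostrophic speed: V_g = |∂P/∂n|/(fρ) = 2.11×10⁻³/(5.46×10⁻⁵ × 1.15) = 33.5 m/s
Around a low, centrifugal force acts outward with Coriolis, so pressure-gradient force balances both:
(1/ρ)|∂P/∂n| = fV + V²/R  →  V² + fR·V − fR·V_g = 0
With fR = 5.46×10⁻⁵ × 941×10³ m = 51.4 m/s:
V = [−fR + √((fR)² + 4 fR V_g)]/2 = [−51.4 + √(51.4² + 4×51.4×33.5)]/2 = 23.1 m/s
Subgeostrophic (V < V_g = 33.5 m/s), as expected around a low.
Converting: 23.1 m/s × 1.944 = 44.9 knots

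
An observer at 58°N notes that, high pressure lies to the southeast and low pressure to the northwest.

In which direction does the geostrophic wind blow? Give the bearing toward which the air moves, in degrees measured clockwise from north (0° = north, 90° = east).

045°

The pressure-gradient force points toward the northwest (bearing 315°).
Geostrophic balance: in the Northern Hemisphere the Coriolis force deflects motion to the right, so the geostrophic wind blows 90° to the right of the pressure-gradient force (low pressure on the left).
Rotating 315° by 90° clockwise gives 045° — the wind blows toward the northeast.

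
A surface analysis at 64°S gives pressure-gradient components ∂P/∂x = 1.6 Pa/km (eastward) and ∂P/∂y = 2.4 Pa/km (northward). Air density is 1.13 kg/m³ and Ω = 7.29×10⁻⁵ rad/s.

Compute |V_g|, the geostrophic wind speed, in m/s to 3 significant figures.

19.5 m/s

Coriolis parameter at 64°S:
f = 2Ω sin φ = 2 × 7.29×10⁻⁵ × sin 64° = 1.31×10⁻⁴ s⁻¹
In the Southern Hemisphere f is negative: f = −1.31×10⁻⁴ s⁻¹.
Component geostrophic relations (x east, y north):
u_g = −(1/(fρ)) ∂P/∂y,  v_g = (1/(fρ)) ∂P/∂x
u_g = −(2.4×10⁻³)/(−1.31×10⁻⁴ × 1.13) = 16.2 m/s;  v_g = (1.6×10⁻³)/(−1.31×10⁻⁴ × 1.13) = −10.8 m/s
|V_g| = √(u_g² + v_g²) = 19.5 m/s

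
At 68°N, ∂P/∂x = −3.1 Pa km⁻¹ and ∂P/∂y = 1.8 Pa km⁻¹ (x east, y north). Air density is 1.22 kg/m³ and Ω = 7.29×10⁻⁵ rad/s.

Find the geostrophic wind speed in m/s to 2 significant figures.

Coriolis parameter at 68°N:
f = 2Ω sin φ = 2 × 7.29×10⁻⁵ × sin 68° = 1.35×10⁻⁴ s⁻¹
Component geostrophic relations (x east, y north):
u_g = −(1/(fρ)) ∂P/∂y,  v_g = (1/(fρ)) ∂P/∂x
u_g = −(1.8×10⁻³)/(1.35×10⁻⁴ × 1.22) = −10.9 m/s;  v_g = (−3.1×10⁻³)/(1.35×10⁻⁴ × 1.22) = −18.8 m/s
|V_g| = √(u_g² + v_g²) = 21.7 m/s

22 m/s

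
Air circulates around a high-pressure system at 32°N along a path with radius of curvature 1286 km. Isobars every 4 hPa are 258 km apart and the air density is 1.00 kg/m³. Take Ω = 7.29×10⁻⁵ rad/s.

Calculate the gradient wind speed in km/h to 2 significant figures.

Coriolis parameter at 32°N:
f = 2Ω sin φ = 2 × 7.29×10⁻⁵ × sin 32° = 7.73×10⁻⁵ s⁻¹
Pressure gradient: |∂P/∂n| = 400 Pa / 258000 m = 1.55×10⁻³ Pa/m
Geostrophic speed: V_g = |∂P/∂n|/(fρ) = 1.55×10⁻³/(7.73×10⁻⁵ × 1.00) = 20.1 m/s
Around a high, pressure-gradient force acts outward with centrifugal, so Coriolis balances both:
fV = (1/ρ)|∂P/∂n| + V²/R  →  V² − fR·V + fR·V_g = 0
With fR = 7.73×10⁻⁵ × 1286×10³ m = 99.4 m/s:
V = [fR − √((fR)² − 4 fR V_g)]/2 = [99.4 − √(99.4² − 4×99.4×20.1)]/2 = 27.9 m/s
Supergeostrophic (V > V_g = 20.1 m/s), as expected around a high.
Converting: 27.9 m/s × 3.6 = 100 km/h

100 km/h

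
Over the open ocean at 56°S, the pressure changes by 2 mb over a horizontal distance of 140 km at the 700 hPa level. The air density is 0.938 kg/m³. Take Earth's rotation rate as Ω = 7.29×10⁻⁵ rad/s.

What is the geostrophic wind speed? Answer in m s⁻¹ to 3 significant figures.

Coriolis parameter at 56°S:
f = 2Ω sin φ = 2 × 7.29×10⁻⁵ × sin 56° = 1.21×10⁻⁴ s⁻¹
Pressure gradient: |∂P/∂n| = 200 Pa / 140000 m = 1.43×10⁻³ Pa/m
Geostrophic balance (pressure-gradient force = Coriolis force):
V_g = (1/(fρ)) |∂P/∂n| = 1.43×10⁻³ / (1.21×10⁻⁴ × 0.938) = 12.6 m/s

12.6 m s⁻¹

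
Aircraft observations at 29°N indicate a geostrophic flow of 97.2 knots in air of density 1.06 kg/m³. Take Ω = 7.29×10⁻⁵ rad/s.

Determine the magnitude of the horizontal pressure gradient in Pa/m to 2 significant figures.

Coriolis parameter at 29°N:
f = 2Ω sin φ = 2 × 7.29×10⁻⁵ × sin 29° = 7.07×10⁻⁵ s⁻¹
Wind speed in SI: 97.2 knots = 50.0 m/s
Geostrophic balance rearranged: |∂P/∂n| = f ρ V_g
|∂P/∂n| = 7.07×10⁻⁵ × 1.06 × 50.0 = 3.75×10⁻³ Pa/m

3.7×10⁻³ Pa/m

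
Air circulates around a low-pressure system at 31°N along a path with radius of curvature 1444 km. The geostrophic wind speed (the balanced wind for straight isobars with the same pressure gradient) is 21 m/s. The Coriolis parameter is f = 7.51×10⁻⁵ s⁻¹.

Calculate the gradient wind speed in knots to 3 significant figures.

Around a low, centrifugal force acts outward with Coriolis, so pressure-gradient force balances both:
(1/ρ)|∂P/∂n| = fV + V²/R  →  V² + fR·V − fR·V_g = 0
With fR = 7.51×10⁻⁵ × 1444×10³ m = 108 m/s:
V = [−fR + √((fR)² + 4 fR V_g)]/2 = [−108 + √(108² + 4×108×21)]/2 = 18 m/s
Subgeostrophic (V < V_g = 21 m/s), as expected around a low.
Converting: 18 m/s × 1.944 = 35.0 knots

35.0 knots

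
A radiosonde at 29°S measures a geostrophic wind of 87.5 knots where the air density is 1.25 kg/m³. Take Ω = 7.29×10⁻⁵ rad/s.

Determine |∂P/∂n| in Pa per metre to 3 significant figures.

Coriolis parameter at 29°S:
f = 2Ω sin φ = 2 × 7.29×10⁻⁵ × sin 29° = 7.07×10⁻⁵ s⁻¹
Wind speed in SI: 87.5 knots = 45.0 m/s
Geostrophic balance rearranged: |∂P/∂n| = f ρ V_g
|∂P/∂n| = 7.07×10⁻⁵ × 1.25 × 45.0 = 3.98×10⁻³ Pa/m

3.98×10⁻³ Pa/m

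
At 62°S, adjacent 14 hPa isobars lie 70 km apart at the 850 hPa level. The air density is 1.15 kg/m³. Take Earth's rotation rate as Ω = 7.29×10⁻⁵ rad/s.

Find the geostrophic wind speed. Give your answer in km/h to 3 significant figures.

486 km/h

Coriolis parameter at 62°S:
f = 2Ω sin φ = 2 × 7.29×10⁻⁵ × sin 62° = 1.29×10⁻⁴ s⁻¹
Pressure gradient: |∂P/∂n| = 1400 Pa / 70000 m = 2.00×10⁻² Pa/m
Geostrophic balance (pressure-gradient force = Coriolis force):
V_g = (1/(fρ)) |∂P/∂n| = 2.00×10⁻² / (1.29×10⁻⁴ × 1.15) = 135 m/s
Converting: 135 m/s × 3.6 = 486 km/h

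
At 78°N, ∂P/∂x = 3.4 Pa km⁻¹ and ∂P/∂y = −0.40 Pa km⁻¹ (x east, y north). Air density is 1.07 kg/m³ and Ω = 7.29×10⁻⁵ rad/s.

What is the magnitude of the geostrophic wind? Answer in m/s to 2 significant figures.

Coriolis parameter at 78°N:
f = 2Ω sin φ = 2 × 7.29×10⁻⁵ × sin 78° = 1.43×10⁻⁴ s⁻¹
Component geostrophic relations (x east, y north):
u_g = −(1/(fρ)) ∂P/∂y,  v_g = (1/(fρ)) ∂P/∂x
u_g = −(−0.40×10⁻³)/(1.43×10⁻⁴ × 1.07) = 2.62 m/s;  v_g = (3.4×10⁻³)/(1.43×10⁻⁴ × 1.07) = 22.3 m/s
|V_g| = √(u_g² + v_g²) = 22.4 m/s

22 m/s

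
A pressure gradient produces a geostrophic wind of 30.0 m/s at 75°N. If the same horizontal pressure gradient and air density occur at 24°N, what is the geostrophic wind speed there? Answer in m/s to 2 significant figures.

With the same pressure gradient and density, V_g ∝ 1/f ∝ 1/sin φ.
V₂ = V₁ · sin φ₁ / sin φ₂ = 30.0 × sin 75° / sin 24°
V₂ = 30.0 × 0.9659/0.4067 = 71 m/s

71 m/s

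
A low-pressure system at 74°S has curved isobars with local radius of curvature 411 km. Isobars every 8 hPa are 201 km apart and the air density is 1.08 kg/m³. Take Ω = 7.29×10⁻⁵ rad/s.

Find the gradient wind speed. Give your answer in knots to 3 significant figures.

Coriolis parameter at 74°S:
f = 2Ω sin φ = 2 × 7.29×10⁻⁵ × sin 74° = 1.40×10⁻⁴ s⁻¹
Pressure gradient: |∂P/∂n| = 800 Pa / 201000 m = 3.98×10⁻³ Pa/m
Geostrophic speed: V_g = |∂P/∂n|/(fρ) = 3.98×10⁻³/(1.40×10⁻⁴ × 1.08) = 26.3 m/s
Around a low, centrifugal force acts outward with Coriolis, so pressure-gradient force balances both:
(1/ρ)|∂P/∂n| = fV + V²/R  →  V² + fR·V − fR·V_g = 0
With fR = 1.40×10⁻⁴ × 411×10³ m = 57.6 m/s:
V = [−fR + √((fR)² + 4 fR V_g)]/2 = [−57.6 + √(57.6² + 4×57.6×26.3)]/2 = 19.6 m/s
Subgeostrophic (V < V_g = 26.3 m/s), as expected around a low.
Converting: 19.6 m/s × 1.944 = 38.1 knots

38.1 knots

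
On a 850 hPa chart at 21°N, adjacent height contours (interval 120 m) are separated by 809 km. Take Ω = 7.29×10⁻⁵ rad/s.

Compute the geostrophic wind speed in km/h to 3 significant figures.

Coriolis parameter at 21°N:
f = 2Ω sin φ = 2 × 7.29×10⁻⁵ × sin 21° = 5.23×10⁻⁵ s⁻¹
Height gradient: |∂Z/∂n| = 120 m / 809000 m = 1.48×10⁻⁴
On a pressure surface, geostrophic balance gives V_g = (g/f)|∂Z/∂n|:
V_g = 9.81 × 1.48×10⁻⁴ / 5.23×10⁻⁵ = 27.8 m/s
Converting: 27.8 m/s × 3.6 = 100 km/h

100 km/h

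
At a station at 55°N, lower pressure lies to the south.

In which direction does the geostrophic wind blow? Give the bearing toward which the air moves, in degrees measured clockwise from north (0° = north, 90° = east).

The pressure-gradient force points toward the south (bearing 180°).
Geostrophic balance: in the Northern Hemisphere the Coriolis force deflects motion to the right, so the geostrophic wind blows 90° to the right of the pressure-gradient force (low pressure on the left).
Rotating 180° by 90° clockwise gives 270° — the wind blows toward the west.

270°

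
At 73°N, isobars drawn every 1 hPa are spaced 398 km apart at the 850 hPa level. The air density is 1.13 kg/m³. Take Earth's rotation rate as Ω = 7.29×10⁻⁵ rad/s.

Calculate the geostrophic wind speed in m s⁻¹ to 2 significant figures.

Coriolis parameter at 73°N:
f = 2Ω sin φ = 2 × 7.29×10⁻⁵ × sin 73° = 1.39×10⁻⁴ s⁻¹
Pressure gradient: |∂P/∂n| = 100 Pa / 398000 m = 2.51×10⁻⁴ Pa/m
Geostrophic balance (pressure-gradient force = Coriolis force):
V_g = (1/(fρ)) |∂P/∂n| = 2.51×10⁻⁴ / (1.39×10⁻⁴ × 1.13) = 1.59 m/s

1.6 m s⁻¹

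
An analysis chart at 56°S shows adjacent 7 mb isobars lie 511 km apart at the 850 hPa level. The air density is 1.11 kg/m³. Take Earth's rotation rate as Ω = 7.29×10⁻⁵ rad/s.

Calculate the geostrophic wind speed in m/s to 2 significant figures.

Coriolis parameter at 56°S:
f = 2Ω sin φ = 2 × 7.29×10⁻⁵ × sin 56° = 1.21×10⁻⁴ s⁻¹
Pressure gradient: |∂P/∂n| = 700 Pa / 511000 m = 1.37×10⁻³ Pa/m
Geostrophic balance (pressure-gradient force = Coriolis force):
V_g = (1/(fρ)) |∂P/∂n| = 1.37×10⁻³ / (1.21×10⁻⁴ × 1.11) = 10.2 m/s

10 m/s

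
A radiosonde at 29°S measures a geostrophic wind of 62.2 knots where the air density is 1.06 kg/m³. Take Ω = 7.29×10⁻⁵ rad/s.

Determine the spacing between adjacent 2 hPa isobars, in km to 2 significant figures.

Coriolis parameter at 29°S:
f = 2Ω sin φ = 2 × 7.29×10⁻⁵ × sin 29° = 7.07×10⁻⁵ s⁻¹
Wind speed in SI: 62.2 knots = 32.0 m/s
Geostrophic balance rearranged: |∂P/∂n| = f ρ V_g
|∂P/∂n| = 7.07×10⁻⁵ × 1.06 × 32.0 = 2.40×10⁻³ Pa/m
Isobar spacing: Δn = ΔP/|∂P/∂n| = 200 Pa / 2.40×10⁻³ Pa/m = 83419 m ≈ 83 km

83 km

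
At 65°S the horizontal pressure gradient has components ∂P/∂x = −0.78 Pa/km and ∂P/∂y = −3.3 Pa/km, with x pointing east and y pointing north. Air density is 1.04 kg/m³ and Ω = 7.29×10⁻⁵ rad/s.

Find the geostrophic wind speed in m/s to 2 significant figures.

25 m/s

Coriolis parameter at 65°S:
f = 2Ω sin φ = 2 × 7.29×10⁻⁵ × sin 65° = 1.32×10⁻⁴ s⁻¹
In the Southern Hemisphere f is negative: f = −1.32×10⁻⁴ s⁻¹.
Component geostrophic relations (x east, y north):
u_g = −(1/(fρ)) ∂P/∂y,  v_g = (1/(fρ)) ∂P/∂x
u_g = −(−3.3×10⁻³)/(−1.32×10⁻⁴ × 1.04) = −24.0 m/s;  v_g = (−0.78×10⁻³)/(−1.32×10⁻⁴ × 1.04) = 5.68 m/s
|V_g| = √(u_g² + v_g²) = 24.7 m/s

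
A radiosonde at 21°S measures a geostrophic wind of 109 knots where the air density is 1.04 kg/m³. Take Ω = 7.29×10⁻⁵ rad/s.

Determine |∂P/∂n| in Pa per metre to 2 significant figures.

Coriolis parameter at 21°S:
f = 2Ω sin φ = 2 × 7.29×10⁻⁵ × sin 21° = 5.23×10⁻⁵ s⁻¹
Wind speed in SI: 109 knots = 56.1 m/s
Geostrophic balance rearranged: |∂P/∂n| = f ρ V_g
|∂P/∂n| = 5.23×10⁻⁵ × 1.04 × 56.1 = 3.05×10⁻³ Pa/m

3.0×10⁻³ Pa/m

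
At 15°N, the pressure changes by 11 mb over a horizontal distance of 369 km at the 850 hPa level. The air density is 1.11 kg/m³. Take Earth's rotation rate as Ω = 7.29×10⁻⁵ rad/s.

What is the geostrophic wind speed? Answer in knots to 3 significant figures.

Coriolis parameter at 15°N:
f = 2Ω sin φ = 2 × 7.29×10⁻⁵ × sin 15° = 3.77×10⁻⁵ s⁻¹
Pressure gradient: |∂P/∂n| = 1100 Pa / 369000 m = 2.98×10⁻³ Pa/m
Geostrophic balance (pressure-gradient force = Coriolis force):
V_g = (1/(fρ)) |∂P/∂n| = 2.98×10⁻³ / (3.77×10⁻⁵ × 1.11) = 71.2 m/s
Converting: 71.2 m/s × 1.944 = 138 knots

138 knots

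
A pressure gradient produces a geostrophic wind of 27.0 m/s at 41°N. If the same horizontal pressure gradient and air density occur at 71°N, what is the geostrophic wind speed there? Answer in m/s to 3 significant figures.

18.7 m/s

With the same pressure gradient and density, V_g ∝ 1/f ∝ 1/sin φ.
V₂ = V₁ · sin φ₁ / sin φ₂ = 27.0 × sin 41° / sin 71°
V₂ = 27.0 × 0.6561/0.9455 = 18.7 m/s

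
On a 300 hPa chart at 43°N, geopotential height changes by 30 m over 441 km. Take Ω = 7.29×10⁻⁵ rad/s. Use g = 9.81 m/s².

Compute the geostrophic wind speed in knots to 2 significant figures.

Coriolis parameter at 43°N:
f = 2Ω sin φ = 2 × 7.29×10⁻⁵ × sin 43° = 9.94×10⁻⁵ s⁻¹
Height gradient: |∂Z/∂n| = 30 m / 441000 m = 6.80×10⁻⁵
On a pressure surface, geostrophic balance gives V_g = (g/f)|∂Z/∂n|:
V_g = 9.81 × 6.80×10⁻⁵ / 9.94×10⁻⁵ = 6.71 m/s
Converting: 6.71 m/s × 1.944 = 13 knots

13 knots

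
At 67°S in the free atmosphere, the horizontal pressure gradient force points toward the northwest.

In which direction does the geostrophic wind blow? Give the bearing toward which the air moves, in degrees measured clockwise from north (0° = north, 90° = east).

225°

The pressure-gradient force points toward the northwest (bearing 315°).
Geostrophic balance: in the Southern Hemisphere the Coriolis force deflects motion to the left, so the geostrophic wind blows 90° to the left of the pressure-gradient force (low pressure on the right).
Rotating 315° by 90° counterclockwise gives 225° — the wind blows toward the southwest.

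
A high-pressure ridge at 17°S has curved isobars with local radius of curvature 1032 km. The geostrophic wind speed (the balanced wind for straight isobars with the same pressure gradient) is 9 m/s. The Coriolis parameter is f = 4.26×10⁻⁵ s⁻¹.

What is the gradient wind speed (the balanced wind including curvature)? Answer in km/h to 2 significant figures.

Around a high, pressure-gradient force acts outward with centrifugal, so Coriolis balances both:
fV = (1/ρ)|∂P/∂n| + V²/R  →  V² − fR·V + fR·V_g = 0
With fR = 4.26×10⁻⁵ × 1032×10³ m = 44.0 m/s:
V = [fR − √((fR)² − 4 fR V_g)]/2 = [44.0 − √(44.0² − 4×44.0×9)]/2 = 12.6 m/s
Supergeostrophic (V > V_g = 9 m/s), as expected around a high.
Converting: 12.6 m/s × 3.6 = 45 km/h

45 km/h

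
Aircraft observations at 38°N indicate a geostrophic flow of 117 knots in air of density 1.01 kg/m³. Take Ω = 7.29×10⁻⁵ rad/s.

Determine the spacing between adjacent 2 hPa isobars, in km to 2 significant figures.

37 km

Coriolis parameter at 38°N:
f = 2Ω sin φ = 2 × 7.29×10⁻⁵ × sin 38° = 8.98×10⁻⁵ s⁻¹
Wind speed in SI: 117 knots = 60.2 m/s
Geostrophic balance rearranged: |∂P/∂n| = f ρ V_g
|∂P/∂n| = 8.98×10⁻⁵ × 1.01 × 60.2 = 5.46×10⁻³ Pa/m
Isobar spacing: Δn = ΔP/|∂P/∂n| = 200 Pa / 5.46×10⁻³ Pa/m = 36651 m ≈ 37 km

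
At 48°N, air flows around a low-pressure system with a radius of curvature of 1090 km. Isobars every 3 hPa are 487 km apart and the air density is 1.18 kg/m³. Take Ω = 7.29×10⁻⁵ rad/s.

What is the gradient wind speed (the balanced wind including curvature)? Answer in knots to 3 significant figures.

Coriolis parameter at 48°N:
f = 2Ω sin φ = 2 × 7.29×10⁻⁵ × sin 48° = 1.08×10⁻⁴ s⁻¹
Pressure gradient: |∂P/∂n| = 300 Pa / 487000 m = 6.16×10⁻⁴ Pa/m
Geostrophic speed: V_g = |∂P/∂n|/(fρ) = 6.16×10⁻⁴/(1.08×10⁻⁴ × 1.18) = 4.82 m/s
Around a low, centrifugal force acts outward with Coriolis, so pressure-gradient force balances both:
(1/ρ)|∂P/∂n| = fV + V²/R  →  V² + fR·V − fR·V_g = 0
With fR = 1.08×10⁻⁴ × 1090×10³ m = 118 m/s:
V = [−fR + √((fR)² + 4 fR V_g)]/2 = [−118 + √(118² + 4×118×4.82)]/2 = 4.64 m/s
Subgeostrophic (V < V_g = 4.82 m/s), as expected around a low.
Converting: 4.64 m/s × 1.944 = 9.01 knots

9.01 knots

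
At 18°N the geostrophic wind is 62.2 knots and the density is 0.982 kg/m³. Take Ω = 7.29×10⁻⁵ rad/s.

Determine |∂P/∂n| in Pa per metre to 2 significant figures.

1.4×10⁻³ Pa/m

Coriolis parameter at 18°N:
f = 2Ω sin φ = 2 × 7.29×10⁻⁵ × sin 18° = 4.51×10⁻⁵ s⁻¹
Wind speed in SI: 62.2 knots = 32.0 m/s
Geostrophic balance rearranged: |∂P/∂n| = f ρ V_g
|∂P/∂n| = 4.51×10⁻⁵ × 0.982 × 32.0 = 1.42×10⁻³ Pa/m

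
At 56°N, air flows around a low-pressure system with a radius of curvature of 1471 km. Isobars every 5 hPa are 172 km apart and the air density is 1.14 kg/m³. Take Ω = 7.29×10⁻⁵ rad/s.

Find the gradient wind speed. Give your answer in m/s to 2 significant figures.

Coriolis parameter at 56°N:
f = 2Ω sin φ = 2 × 7.29×10⁻⁵ × sin 56° = 1.21×10⁻⁴ s⁻¹
Pressure gradient: |∂P/∂n| = 500 Pa / 172000 m = 2.91×10⁻³ Pa/m
Geostrophic speed: V_g = |∂P/∂n|/(fρ) = 2.91×10⁻³/(1.21×10⁻⁴ × 1.14) = 21.1 m/s
Around a low, centrifugal force acts outward with Coriolis, so pressure-gradient force balances both:
(1/ρ)|∂P/∂n| = fV + V²/R  →  V² + fR·V − fR·V_g = 0
With fR = 1.21×10⁻⁴ × 1471×10³ m = 178 m/s:
V = [−fR + √((fR)² + 4 fR V_g)]/2 = [−178 + √(178² + 4×178×21.1)]/2 = 19.1 m/s
Subgeostrophic (V < V_g = 21.1 m/s), as expected around a low.

19 m/s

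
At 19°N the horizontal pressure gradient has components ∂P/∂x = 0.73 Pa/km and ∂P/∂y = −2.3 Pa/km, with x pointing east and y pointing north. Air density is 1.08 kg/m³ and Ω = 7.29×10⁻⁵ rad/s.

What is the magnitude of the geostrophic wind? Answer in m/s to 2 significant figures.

47 m/s

Coriolis parameter at 19°N:
f = 2Ω sin φ = 2 × 7.29×10⁻⁵ × sin 19° = 4.75×10⁻⁵ s⁻¹
Component geostrophic relations (x east, y north):
u_g = −(1/(fρ)) ∂P/∂y,  v_g = (1/(fρ)) ∂P/∂x
u_g = −(−2.3×10⁻³)/(4.75×10⁻⁵ × 1.08) = 44.9 m/s;  v_g = (0.73×10⁻³)/(4.75×10⁻⁵ × 1.08) = 14.2 m/s
|V_g| = √(u_g² + v_g²) = 47.1 m/s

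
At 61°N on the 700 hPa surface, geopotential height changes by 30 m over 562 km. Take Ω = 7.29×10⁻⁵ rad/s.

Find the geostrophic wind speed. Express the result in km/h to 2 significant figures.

15 km/h

Coriolis parameter at 61°N:
f = 2Ω sin φ = 2 × 7.29×10⁻⁵ × sin 61° = 1.28×10⁻⁴ s⁻¹
Height gradient: |∂Z/∂n| = 30 m / 562000 m = 5.34×10⁻⁵
On a pressure surface, geostrophic balance gives V_g = (g/f)|∂Z/∂n|:
V_g = 9.81 × 5.34×10⁻⁵ / 1.28×10⁻⁴ = 4.11 m/s
Converting: 4.11 m/s × 3.6 = 15 km/h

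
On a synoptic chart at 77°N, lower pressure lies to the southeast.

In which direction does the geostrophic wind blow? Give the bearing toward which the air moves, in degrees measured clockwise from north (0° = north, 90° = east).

225°

The pressure-gradient force points toward the southeast (bearing 135°).
Geostrophic balance: in the Northern Hemisphere the Coriolis force deflects motion to the right, so the geostrophic wind blows 90° to the right of the pressure-gradient force (low pressure on the left).
Rotating 135° by 90° clockwise gives 225° — the wind blows toward the southwest.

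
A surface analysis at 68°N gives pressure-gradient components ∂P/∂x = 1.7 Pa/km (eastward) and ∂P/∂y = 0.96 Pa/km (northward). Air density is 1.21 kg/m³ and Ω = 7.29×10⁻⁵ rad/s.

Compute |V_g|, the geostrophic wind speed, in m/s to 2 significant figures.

Coriolis parameter at 68°N:
f = 2Ω sin φ = 2 × 7.29×10⁻⁵ × sin 68° = 1.35×10⁻⁴ s⁻¹
Component geostrophic relations (x east, y north):
u_g = −(1/(fρ)) ∂P/∂y,  v_g = (1/(fρ)) ∂P/∂x
u_g = −(0.96×10⁻³)/(1.35×10⁻⁴ × 1.21) = −5.87 m/s;  v_g = (1.7×10⁻³)/(1.35×10⁻⁴ × 1.21) = 10.4 m/s
|V_g| = √(u_g² + v_g²) = 11.9 m/s

12 m/s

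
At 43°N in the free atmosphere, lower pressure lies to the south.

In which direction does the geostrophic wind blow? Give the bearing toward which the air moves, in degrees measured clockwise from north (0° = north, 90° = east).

The pressure-gradient force points toward the south (bearing 180°).
Geostrophic balance: in the Northern Hemisphere the Coriolis force deflects motion to the right, so the geostrophic wind blows 90° to the right of the pressure-gradient force (low pressure on the left).
Rotating 180° by 90° clockwise gives 270° — the wind blows toward the west.

270°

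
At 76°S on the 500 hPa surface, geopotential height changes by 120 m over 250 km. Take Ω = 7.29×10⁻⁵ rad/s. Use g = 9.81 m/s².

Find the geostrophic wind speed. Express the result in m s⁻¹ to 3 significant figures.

Coriolis parameter at 76°S:
f = 2Ω sin φ = 2 × 7.29×10⁻⁵ × sin 76° = 1.41×10⁻⁴ s⁻¹
Height gradient: |∂Z/∂n| = 120 m / 250000 m = 4.80×10⁻⁴
On a pressure surface, geostrophic balance gives V_g = (g/f)|∂Z/∂n|:
V_g = 9.81 × 4.80×10⁻⁴ / 1.41×10⁻⁴ = 33.3 m/s

33.3 m s⁻¹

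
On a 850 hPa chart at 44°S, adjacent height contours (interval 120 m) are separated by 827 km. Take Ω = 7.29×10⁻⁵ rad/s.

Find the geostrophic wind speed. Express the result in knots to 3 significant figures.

Coriolis parameter at 44°S:
f = 2Ω sin φ = 2 × 7.29×10⁻⁵ × sin 44° = 1.01×10⁻⁴ s⁻¹
Height gradient: |∂Z/∂n| = 120 m / 827000 m = 1.45×10⁻⁴
On a pressure surface, geostrophic balance gives V_g = (g/f)|∂Z/∂n|:
V_g = 9.81 × 1.45×10⁻⁴ / 1.01×10⁻⁴ = 14.1 m/s
Converting: 14.1 m/s × 1.944 = 27.3 knots

27.3 knots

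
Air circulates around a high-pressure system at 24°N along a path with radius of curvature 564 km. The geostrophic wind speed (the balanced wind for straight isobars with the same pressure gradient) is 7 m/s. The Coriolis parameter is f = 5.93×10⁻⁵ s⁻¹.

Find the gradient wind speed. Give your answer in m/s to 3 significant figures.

Around a high, pressure-gradient force acts outward with centrifugal, so Coriolis balances both:
fV = (1/ρ)|∂P/∂n| + V²/R  →  V² − fR·V + fR·V_g = 0
With fR = 5.93×10⁻⁵ × 564×10³ m = 33.4 m/s:
V = [fR − √((fR)² − 4 fR V_g)]/2 = [33.4 − √(33.4² − 4×33.4×7)]/2 = 9.98 m/s
Supergeostrophic (V > V_g = 7 m/s), as expected around a high.

9.98 m/s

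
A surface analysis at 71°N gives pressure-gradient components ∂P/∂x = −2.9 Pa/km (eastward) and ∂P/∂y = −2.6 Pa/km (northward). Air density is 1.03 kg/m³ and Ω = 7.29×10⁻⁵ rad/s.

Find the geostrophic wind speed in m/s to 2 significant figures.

Coriolis parameter at 71°N:
f = 2Ω sin φ = 2 × 7.29×10⁻⁵ × sin 71° = 1.38×10⁻⁴ s⁻¹
Component geostrophic relations (x east, y north):
u_g = −(1/(fρ)) ∂P/∂y,  v_g = (1/(fρ)) ∂P/∂x
u_g = −(−2.6×10⁻³)/(1.38×10⁻⁴ × 1.03) = 18.3 m/s;  v_g = (−2.9×10⁻³)/(1.38×10⁻⁴ × 1.03) = −20.4 m/s
|V_g| = √(u_g² + v_g²) = 27.4 m/s

27 m/s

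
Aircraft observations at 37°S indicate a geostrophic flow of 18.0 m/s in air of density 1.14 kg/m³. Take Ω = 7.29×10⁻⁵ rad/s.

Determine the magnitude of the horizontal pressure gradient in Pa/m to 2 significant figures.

Coriolis parameter at 37°S:
f = 2Ω sin φ = 2 × 7.29×10⁻⁵ × sin 37° = 8.77×10⁻⁵ s⁻¹
Geostrophic balance rearranged: |∂P/∂n| = f ρ V_g
|∂P/∂n| = 8.77×10⁻⁵ × 1.14 × 18.0 = 1.80×10⁻³ Pa/m

1.8×10⁻³ Pa/m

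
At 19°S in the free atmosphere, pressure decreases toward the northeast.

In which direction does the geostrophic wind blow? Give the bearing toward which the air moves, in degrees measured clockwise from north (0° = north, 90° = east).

315°

The pressure-gradient force points toward the northeast (bearing 045°).
Geostrophic balance: in the Southern Hemisphere the Coriolis force deflects motion to the left, so the geostrophic wind blows 90° to the left of the pressure-gradient force (low pressure on the right).
Rotating 045° by 90° counterclockwise gives 315° — the wind blows toward the northwest.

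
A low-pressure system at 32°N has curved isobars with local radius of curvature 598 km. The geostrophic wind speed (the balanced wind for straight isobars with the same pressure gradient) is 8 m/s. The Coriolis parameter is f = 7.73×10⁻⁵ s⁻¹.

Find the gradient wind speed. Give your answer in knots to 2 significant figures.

Around a low, centrifugal force acts outward with Coriolis, so pressure-gradient force balances both:
(1/ρ)|∂P/∂n| = fV + V²/R  →  V² + fR·V − fR·V_g = 0
With fR = 7.73×10⁻⁵ × 598×10³ m = 46.2 m/s:
V = [−fR + √((fR)² + 4 fR V_g)]/2 = [−46.2 + √(46.2² + 4×46.2×8)]/2 = 6.95 m/s
Subgeostrophic (V < V_g = 8 m/s), as expected around a low.
Converting: 6.95 m/s × 1.944 = 14 knots

14 knots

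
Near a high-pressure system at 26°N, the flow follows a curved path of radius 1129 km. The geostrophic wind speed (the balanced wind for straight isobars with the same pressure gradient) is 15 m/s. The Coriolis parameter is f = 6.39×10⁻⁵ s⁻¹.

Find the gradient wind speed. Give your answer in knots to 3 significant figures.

41.4 knots

Around a high, pressure-gradient force acts outward with centrifugal, so Coriolis balances both:
fV = (1/ρ)|∂P/∂n| + V²/R  →  V² − fR·V + fR·V_g = 0
With fR = 6.39×10⁻⁵ × 1129×10³ m = 72.1 m/s:
V = [fR − √((fR)² − 4 fR V_g)]/2 = [72.1 − √(72.1² − 4×72.1×15)]/2 = 21.3 m/s
Supergeostrophic (V > V_g = 15 m/s), as expected around a high.
Converting: 21.3 m/s × 1.944 = 41.4 knots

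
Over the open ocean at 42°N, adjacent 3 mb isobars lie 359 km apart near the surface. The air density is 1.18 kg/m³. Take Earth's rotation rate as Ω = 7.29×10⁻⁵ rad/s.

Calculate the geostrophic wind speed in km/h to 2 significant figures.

26 km/h

Coriolis parameter at 42°N:
f = 2Ω sin φ = 2 × 7.29×10⁻⁵ × sin 42° = 9.76×10⁻⁵ s⁻¹
Pressure gradient: |∂P/∂n| = 300 Pa / 359000 m = 8.36×10⁻⁴ Pa/m
Geostrophic balance (pressure-gradient force = Coriolis force):
V_g = (1/(fρ)) |∂P/∂n| = 8.36×10⁻⁴ / (9.76×10⁻⁵ × 1.18) = 7.26 m/s
Converting: 7.26 m/s × 3.6 = 26 km/h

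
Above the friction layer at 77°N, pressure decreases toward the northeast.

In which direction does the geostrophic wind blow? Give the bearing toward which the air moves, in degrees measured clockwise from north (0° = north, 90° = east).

The pressure-gradient force points toward the northeast (bearing 045°).
Geostrophic balance: in the Northern Hemisphere the Coriolis force deflects motion to the right, so the geostrophic wind blows 90° to the right of the pressure-gradient force (low pressure on the left).
Rotating 045° by 90° clockwise gives 135° — the wind blows toward the southeast.

135°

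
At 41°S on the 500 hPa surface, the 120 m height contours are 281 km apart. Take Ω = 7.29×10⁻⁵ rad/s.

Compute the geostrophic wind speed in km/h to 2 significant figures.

Coriolis parameter at 41°S:
f = 2Ω sin φ = 2 × 7.29×10⁻⁵ × sin 41° = 9.57×10⁻⁵ s⁻¹
Height gradient: |∂Z/∂n| = 120 m / 281000 m = 4.27×10⁻⁴
On a pressure surface, geostrophic balance gives V_g = (g/f)|∂Z/∂n|:
V_g = 9.81 × 4.27×10⁻⁴ / 9.57×10⁻⁵ = 43.8 m/s
Converting: 43.8 m/s × 3.6 = 160 km/h

160 km/h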